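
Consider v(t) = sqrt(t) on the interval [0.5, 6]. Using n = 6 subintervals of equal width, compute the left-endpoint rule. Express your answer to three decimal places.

8.730

Δt = (6 − 0.5)/6 = 11/12.
Left endpoints: 0.5, 17/12, 7/3, 3.25, 25/6, 61/12.
v(0.5) ≈ 0.707, v(17/12) ≈ 1.190, v(7/3) ≈ 1.528, v(3.25) ≈ 1.803, v(25/6) ≈ 2.041, v(61/12) ≈ 2.255.
Sum = Δt · [v(0.5) + v(17/12) + v(7/3) + ...].
Sum ≈ 8.730.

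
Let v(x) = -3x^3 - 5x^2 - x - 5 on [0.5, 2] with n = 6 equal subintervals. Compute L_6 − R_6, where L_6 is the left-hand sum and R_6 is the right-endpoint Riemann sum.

L_6 = -29.22265625.
R_6 = -40.19140625.
L_6 − R_6 = 10.96875.

10.96875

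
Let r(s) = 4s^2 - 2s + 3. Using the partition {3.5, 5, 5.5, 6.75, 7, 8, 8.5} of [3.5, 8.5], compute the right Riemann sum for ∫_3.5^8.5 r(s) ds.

Subinterval widths: 1.5, 0.5, 1.25, 0.25, 1, 0.5.
Right endpoints: 5, 5.5, 6.75, 7, 8, 8.5.
r(5) = 93, r(5.5) = 113, r(6.75) = 171.75, r(7) = 185, r(8) = 243, r(8.5) = 275.
Sum = Σ Δs_i · r(s_i).
Sum = 837.4375.

837.4375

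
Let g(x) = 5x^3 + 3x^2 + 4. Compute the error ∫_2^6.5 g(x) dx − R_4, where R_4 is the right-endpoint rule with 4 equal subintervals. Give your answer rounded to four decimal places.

Exact integral: ∫_2^6.5 g(x) dx = 2495.953125.
R_4 ≈ 3373.743164.
Error ≈ 2495.953125 − 3373.743164 ≈ -877.7900.

-877.7900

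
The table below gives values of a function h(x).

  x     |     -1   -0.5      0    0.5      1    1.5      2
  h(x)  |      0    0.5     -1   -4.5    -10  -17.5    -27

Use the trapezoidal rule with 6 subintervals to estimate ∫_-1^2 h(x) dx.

Δx = 0.5.
T_6 = (0.5/2)·[0 + 2·0.5 + 2·(-1) + 2·(-4.5) + 2·(-10) + 2·(-17.5) + (-27)] = -23.

-23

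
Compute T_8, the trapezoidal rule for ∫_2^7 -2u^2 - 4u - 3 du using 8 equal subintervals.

-328.984375

Δu = (7 − 2)/8 = 0.625.
f(2) = -19, f(2.625) = -27.28125, f(3.25) = -37.125, f(3.875) = -48.53125, f(4.5) = -61.5, f(5.125) = -76.03125, f(5.75) = -92.125, f(6.375) = -109.78125, f(7) = -129.
T_8 = (Δu/2)·[f(u_0) + 2f(u_1) + ... + 2f(u_{7}) + f(u_8)].
Sum = -328.984375.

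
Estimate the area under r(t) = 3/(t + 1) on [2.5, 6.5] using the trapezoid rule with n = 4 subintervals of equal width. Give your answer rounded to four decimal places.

Δt = (6.5 − 2.5)/4 = 1.
r(2.5) = 6/7, r(3.5) = 2/3, r(4.5) = 6/11, r(5.5) = 6/13, r(6.5) = 0.4.
T_4 = (Δt/2)·[r(t_0) + 2r(t_1) + 2r(t_2) + 2r(t_3) + r(t_4)].
Sum ≈ 2.3022.

2.3022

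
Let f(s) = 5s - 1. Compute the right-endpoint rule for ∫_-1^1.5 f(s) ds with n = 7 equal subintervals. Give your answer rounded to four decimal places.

Δs = (1.5 − (-1))/7 = 5/14.
Right endpoints: -9/14, -2/7, 1/14, 3/7, 11/14, 8/7, 1.5.
f(-9/14) = -59/14, f(-2/7) = -17/7, f(1/14) = -9/14, f(3/7) = 8/7, f(11/14) = 41/14, f(8/7) = 33/7, f(1.5) = 6.5.
Sum = Δs · [f(-9/14) + f(-2/7) + f(1/14) + ...].
Sum ≈ 2.8571.

2.8571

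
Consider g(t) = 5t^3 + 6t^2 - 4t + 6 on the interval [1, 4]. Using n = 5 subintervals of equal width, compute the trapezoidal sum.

Δt = (4 − 1)/5 = 0.6.
g(1) = 13, g(1.6) = 35.44, g(2.2) = 79.48, g(2.8) = 151.6, g(3.4) = 258.28, g(4) = 406.
T_5 = (Δt/2)·[g(t_0) + 2g(t_1) + ... + 2g(t_{4}) + g(t_5)].
Sum = 440.58.

440.58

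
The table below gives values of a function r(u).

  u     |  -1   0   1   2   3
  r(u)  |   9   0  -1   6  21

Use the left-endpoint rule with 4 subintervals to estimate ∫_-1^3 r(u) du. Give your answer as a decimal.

Δu = 1.
Sum = 1·[9 + 0 + (-1) + 6] = 14.

14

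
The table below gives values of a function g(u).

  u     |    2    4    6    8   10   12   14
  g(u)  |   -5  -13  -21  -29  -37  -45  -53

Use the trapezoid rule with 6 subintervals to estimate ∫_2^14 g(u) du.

-348

Δu = 2.
T_6 = (2/2)·[(-5) + 2·(-13) + 2·(-21) + 2·(-29) + 2·(-37) + 2·(-45) + (-53)] = -348.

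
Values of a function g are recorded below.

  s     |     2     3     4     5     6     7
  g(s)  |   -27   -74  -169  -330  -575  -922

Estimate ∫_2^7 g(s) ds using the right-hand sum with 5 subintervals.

Δs = 1.
Sum = 1·[(-74) + (-169) + (-330) + (-575) + (-922)] = -2070.

-2070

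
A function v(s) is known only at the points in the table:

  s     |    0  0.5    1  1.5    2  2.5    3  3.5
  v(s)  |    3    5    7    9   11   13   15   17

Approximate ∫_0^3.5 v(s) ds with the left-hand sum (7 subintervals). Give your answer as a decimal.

31.5

Δs = 0.5.
Sum = 0.5·[3 + 5 + 7 + 9 + 11 + 13 + 15] = 31.5.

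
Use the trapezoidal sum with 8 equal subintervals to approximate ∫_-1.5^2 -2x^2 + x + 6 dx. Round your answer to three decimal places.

Δx = (2 − (-1.5))/8 = 0.4375.
f(-1.5) = 0, f(-1.0625) = 2.6796875, f(-0.625) = 4.59375, f(-0.1875) = 5.7421875, f(0.25) = 6.125, f(0.6875) = 5.7421875, f(1.125) = 4.59375, f(1.5625) = 2.6796875, f(2) = 0.
T_8 = (Δx/2)·[f(x_0) + 2f(x_1) + ... + 2f(x_{7}) + f(x_8)].
Sum ≈ 14.068.

14.068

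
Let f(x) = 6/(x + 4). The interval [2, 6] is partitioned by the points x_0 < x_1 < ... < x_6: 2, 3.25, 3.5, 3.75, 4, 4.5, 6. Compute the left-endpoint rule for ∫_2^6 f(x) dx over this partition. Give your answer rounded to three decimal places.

Subinterval widths: 1.25, 0.25, 0.25, 0.25, 0.5, 1.5.
Left endpoints: 2, 3.25, 3.5, 3.75, 4, 4.5.
f(2) = 1, f(3.25) = 24/29, f(3.5) = 0.8, f(3.75) = 24/31, f(4) = 0.75, f(4.5) = 12/17.
Sum = Σ Δx_i · f(x_i).
Sum ≈ 3.284.

3.284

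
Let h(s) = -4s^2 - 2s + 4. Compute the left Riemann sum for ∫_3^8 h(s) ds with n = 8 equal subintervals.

Δs = (8 − 3)/8 = 0.625.
Left endpoints: 3, 3.625, 4.25, 4.875, 5.5, 6.125, 6.75, 7.375.
h(3) = -38, h(3.625) = -55.8125, h(4.25) = -76.75, h(4.875) = -100.8125, h(5.5) = -128, h(6.125) = -158.3125, h(6.75) = -191.75, h(7.375) = -228.3125.
Sum = Δs · [h(3) + h(3.625) + h(4.25) + ...].
Sum = -611.09375.

-611.09375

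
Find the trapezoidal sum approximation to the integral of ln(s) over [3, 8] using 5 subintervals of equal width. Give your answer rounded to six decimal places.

Δs = (8 − 3)/5 = 1.
f(3) ≈ 1.098612, f(4) ≈ 1.386294, f(5) ≈ 1.609438, f(6) ≈ 1.791759, f(7) ≈ 1.945910, f(8) ≈ 2.079442.
T_5 = (Δs/2)·[f(s_0) + 2f(s_1) + ... + 2f(s_{4}) + f(s_5)].
Sum ≈ 8.322429.

8.322429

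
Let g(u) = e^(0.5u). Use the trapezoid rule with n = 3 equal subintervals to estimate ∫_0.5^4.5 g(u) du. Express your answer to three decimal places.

17.011

Δu = (4.5 − 0.5)/3 = 4/3.
g(0.5) ≈ 1.284, g(11/6) ≈ 2.501, g(19/6) ≈ 4.871, g(4.5) ≈ 9.488.
T_3 = (Δu/2)·[g(u_0) + 2g(u_1) + 2g(u_2) + g(u_3)].
Sum ≈ 17.011.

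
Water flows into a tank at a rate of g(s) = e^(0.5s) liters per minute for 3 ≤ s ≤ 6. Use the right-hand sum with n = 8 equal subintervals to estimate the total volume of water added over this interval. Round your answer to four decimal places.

Δs = (6 − 3)/8 = 0.375.
Right endpoints: 3.375, 3.75, 4.125, 4.5, 4.875, 5.25, 5.625, 6.
g(3.375) ≈ 5.4059, g(3.75) ≈ 6.5208, g(4.125) ≈ 7.8656, g(4.5) ≈ 9.4877, g(4.875) ≈ 11.4444, g(5.25) ≈ 13.8046, g(5.625) ≈ 16.6515, g(6) ≈ 20.0855.
Sum = Δs · [g(3.375) + g(3.75) + g(4.125) + ...].
Sum ≈ 34.2248.

34.2248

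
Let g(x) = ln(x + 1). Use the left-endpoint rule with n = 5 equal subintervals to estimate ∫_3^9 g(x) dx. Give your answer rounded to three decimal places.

Δx = (9 − 3)/5 = 1.2.
Left endpoints: 3, 4.2, 5.4, 6.6, 7.8.
g(3) ≈ 1.386, g(4.2) ≈ 1.649, g(5.4) ≈ 1.856, g(6.6) ≈ 2.028, g(7.8) ≈ 2.175.
Sum = Δx · [g(3) + g(4.2) + g(5.4) + g(6.6) + g(7.8)].
Sum ≈ 10.913.

10.913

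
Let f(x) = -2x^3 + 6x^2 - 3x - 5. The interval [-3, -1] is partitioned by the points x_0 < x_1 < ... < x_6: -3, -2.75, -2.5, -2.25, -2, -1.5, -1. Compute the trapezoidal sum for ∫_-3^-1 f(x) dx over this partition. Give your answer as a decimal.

94.84375

Subinterval widths: 0.25, 0.25, 0.25, 0.25, 0.5, 0.5.
f(-3) = 112, f(-2.75) = 90.21875, f(-2.5) = 71.25, f(-2.25) = 54.90625, f(-2) = 41, f(-1.5) = 19.75, f(-1) = 6.
On each subinterval the trapezoid contributes (Δx_i/2)·[f(x_{i-1}) + f(x_i)].
Sum = 94.84375.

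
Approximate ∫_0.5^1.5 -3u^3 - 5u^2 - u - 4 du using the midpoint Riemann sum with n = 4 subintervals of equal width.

-14.09375

Δu = (1.5 − 0.5)/4 = 0.25.
Midpoints: 0.625, 0.875, 1.125, 1.375.
f(0.625) = -3743/512, f(0.875) = -5485/512, f(1.125) = -8051/512, f(1.375) = -11585/512.
Sum = Δu · [f(0.625) + f(0.875) + f(1.125) + f(1.375)].
Sum = -14.09375.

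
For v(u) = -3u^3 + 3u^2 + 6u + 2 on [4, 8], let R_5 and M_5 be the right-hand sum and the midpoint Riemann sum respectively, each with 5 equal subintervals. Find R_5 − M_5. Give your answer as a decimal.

R_5 = -2772.16.
M_5 = -2269.12.
R_5 − M_5 = -503.04.

-503.04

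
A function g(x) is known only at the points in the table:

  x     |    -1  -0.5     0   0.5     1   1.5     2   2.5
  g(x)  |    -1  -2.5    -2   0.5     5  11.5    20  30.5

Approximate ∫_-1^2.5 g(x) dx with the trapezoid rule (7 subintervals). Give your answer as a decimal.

23.625

Δx = 0.5.
T_7 = (0.5/2)·[(-1) + 2·(-2.5) + 2·(-2) + 2·0.5 + 2·5 + 2·11.5 + 2·20 + 30.5] = 23.625.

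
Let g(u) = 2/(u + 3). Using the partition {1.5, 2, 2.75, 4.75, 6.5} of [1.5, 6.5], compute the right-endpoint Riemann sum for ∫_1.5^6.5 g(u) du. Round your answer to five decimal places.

1.34542

Subinterval widths: 0.5, 0.75, 2, 1.75.
Right endpoints: 2, 2.75, 4.75, 6.5.
g(2) = 0.4, g(2.75) = 8/23, g(4.75) = 8/31, g(6.5) = 4/19.
Sum = Σ Δu_i · g(u_i).
Sum ≈ 1.34542.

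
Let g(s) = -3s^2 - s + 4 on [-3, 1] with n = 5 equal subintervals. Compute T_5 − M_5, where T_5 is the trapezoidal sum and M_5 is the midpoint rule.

-1.92

T_5 = -9.28.
M_5 = -7.36.
T_5 − M_5 = -1.92.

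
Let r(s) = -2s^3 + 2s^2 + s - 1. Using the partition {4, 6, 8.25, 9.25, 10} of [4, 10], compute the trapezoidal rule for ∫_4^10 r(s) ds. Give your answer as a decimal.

Subinterval widths: 2, 2.25, 1, 0.75.
r(4) = -93, r(6) = -355, r(8.25) = -979.65625, r(9.25) = -1403.53125, r(10) = -1791.
On each subinterval the trapezoid contributes (Δs_i/2)·[r(s_{i-1}) + r(s_i)].
Sum = -4339.03125.

-4339.03125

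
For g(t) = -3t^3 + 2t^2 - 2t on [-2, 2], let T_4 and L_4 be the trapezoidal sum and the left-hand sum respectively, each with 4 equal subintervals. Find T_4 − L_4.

-28

T_4 = 12.
L_4 = 40.
T_4 − L_4 = -28.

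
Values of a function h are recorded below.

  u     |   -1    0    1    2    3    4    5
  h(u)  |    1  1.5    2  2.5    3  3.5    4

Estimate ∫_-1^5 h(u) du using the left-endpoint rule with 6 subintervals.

Δu = 1.
Sum = 1·[1 + 1.5 + 2 + 2.5 + 3 + 3.5] = 13.5.

13.5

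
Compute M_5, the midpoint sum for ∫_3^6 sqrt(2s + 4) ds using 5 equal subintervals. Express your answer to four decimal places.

Δs = (6 − 3)/5 = 0.6.
Midpoints: 3.3, 3.9, 4.5, 5.1, 5.7.
f(3.3) ≈ 3.2558, f(3.9) ≈ 3.4351, f(4.5) ≈ 3.6056, f(5.1) ≈ 3.7683, f(5.7) ≈ 3.9243.
Sum = Δs · [f(3.3) + f(3.9) + f(4.5) + f(5.1) + f(5.7)].
Sum ≈ 10.7934.

10.7934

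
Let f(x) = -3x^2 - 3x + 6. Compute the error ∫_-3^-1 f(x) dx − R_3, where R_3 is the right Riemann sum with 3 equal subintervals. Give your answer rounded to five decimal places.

-5.55556

Exact integral: ∫_-3^-1 f(x) dx = -2.
R_3 ≈ 3.5555556.
Error ≈ -2 − 3.5555556 ≈ -5.55556.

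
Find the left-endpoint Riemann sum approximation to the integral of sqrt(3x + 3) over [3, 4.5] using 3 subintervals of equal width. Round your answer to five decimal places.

Δx = (4.5 − 3)/3 = 0.5.
Left endpoints: 3, 3.5, 4.
f(3) ≈ 3.46410, f(3.5) ≈ 3.67423, f(4) ≈ 3.87298.
Sum = Δx · [f(3) + f(3.5) + f(4)].
Sum ≈ 5.50566.

5.50566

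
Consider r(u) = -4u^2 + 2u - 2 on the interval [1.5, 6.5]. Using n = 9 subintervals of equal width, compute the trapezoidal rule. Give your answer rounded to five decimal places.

Δu = (6.5 − 1.5)/9 = 5/9.
r(1.5) = -8, r(37/18) = -1198/81, r(47/18) = -1948/81, r(19/6) = -322/9, r(67/18) = -4048/81, r(77/18) = -5398/81, r(29/6) = -772/9, r(97/18) = -8698/81, r(107/18) = -10648/81, r(6.5) = -158.
T_9 = (Δu/2)·[r(u_0) + 2r(u_1) + ... + 2r(u_{8}) + r(u_9)].
Sum ≈ -332.69547.

-332.69547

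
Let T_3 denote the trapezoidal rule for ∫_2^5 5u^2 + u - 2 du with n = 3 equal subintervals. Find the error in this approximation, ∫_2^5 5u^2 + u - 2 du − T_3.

Exact integral: ∫_2^5 f(u) du = 199.5.
T_3 = 202.
Error = 199.5 − 202 = -2.5.

-2.5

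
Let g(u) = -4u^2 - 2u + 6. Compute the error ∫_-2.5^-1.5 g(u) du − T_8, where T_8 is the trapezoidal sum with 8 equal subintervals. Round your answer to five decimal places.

Exact integral: ∫_-2.5^-1.5 g(u) du ≈ -6.3333333.
T_8 = -6.34375.
Error ≈ -6.3333333 − (-6.34375) ≈ 0.01042.

0.01042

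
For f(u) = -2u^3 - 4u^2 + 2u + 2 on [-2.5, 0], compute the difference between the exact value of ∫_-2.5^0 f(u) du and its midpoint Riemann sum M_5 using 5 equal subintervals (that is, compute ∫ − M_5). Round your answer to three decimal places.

0.182

Exact integral: ∫_-2.5^0 f(u) du ≈ -2.55208.
M_5 = -2.734375.
Error ≈ -2.55208 − (-2.734375) ≈ 0.182.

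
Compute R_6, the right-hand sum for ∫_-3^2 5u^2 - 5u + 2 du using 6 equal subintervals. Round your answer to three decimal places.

62.894

Δu = (2 − (-3))/6 = 5/6.
Right endpoints: -13/6, -4/3, -0.5, 1/3, 7/6, 2.
f(-13/6) = 1307/36, f(-4/3) = 158/9, f(-0.5) = 5.75, f(1/3) = 8/9, f(7/6) = 107/36, f(2) = 12.
Sum = Δu · [f(-13/6) + f(-4/3) + f(-0.5) + ...].
Sum ≈ 62.894.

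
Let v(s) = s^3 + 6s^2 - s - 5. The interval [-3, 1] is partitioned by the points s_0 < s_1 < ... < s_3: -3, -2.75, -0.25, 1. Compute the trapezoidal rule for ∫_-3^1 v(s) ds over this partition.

Subinterval widths: 0.25, 2.5, 1.25.
v(-3) = 25, v(-2.75) = 22.328125, v(-0.25) = -4.390625, v(1) = 1.
On each subinterval the trapezoid contributes (Δs_i/2)·[v(s_{i-1}) + v(s_i)].
Sum = 26.21875.

26.21875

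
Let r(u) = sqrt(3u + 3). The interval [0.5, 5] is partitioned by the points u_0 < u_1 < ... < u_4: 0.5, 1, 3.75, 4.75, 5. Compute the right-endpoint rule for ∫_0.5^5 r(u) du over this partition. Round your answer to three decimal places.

Subinterval widths: 0.5, 2.75, 1, 0.25.
Right endpoints: 1, 3.75, 4.75, 5.
r(1) ≈ 2.449, r(3.75) ≈ 3.775, r(4.75) ≈ 4.153, r(5) ≈ 4.243.
Sum = Σ Δu_i · r(u_i).
Sum ≈ 16.820.

16.820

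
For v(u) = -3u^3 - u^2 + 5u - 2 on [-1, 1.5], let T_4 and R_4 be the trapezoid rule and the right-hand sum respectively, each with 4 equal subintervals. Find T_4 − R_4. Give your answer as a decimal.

0.5859375

T_4 ≈ -6.9091797.
R_4 ≈ -7.4951172.
T_4 − R_4 = 0.5859375.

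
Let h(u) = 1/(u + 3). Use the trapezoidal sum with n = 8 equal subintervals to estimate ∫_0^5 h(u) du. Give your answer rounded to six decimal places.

Δu = (5 − 0)/8 = 0.625.
h(0) = 1/3, h(0.625) = 8/29, h(1.25) = 4/17, h(1.875) = 8/39, h(2.5) = 2/11, h(3.125) = 8/49, h(3.75) = 4/27, h(4.375) = 8/59, h(5) = 0.125.
T_8 = (Δu/2)·[h(u_0) + 2h(u_1) + ... + 2h(u_{7}) + h(u_8)].
Sum ≈ 0.983922.

0.983922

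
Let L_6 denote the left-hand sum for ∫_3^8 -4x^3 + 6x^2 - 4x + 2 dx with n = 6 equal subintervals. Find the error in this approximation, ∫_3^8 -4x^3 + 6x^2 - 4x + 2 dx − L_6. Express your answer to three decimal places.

-644.444

Exact integral: ∫_3^8 f(x) dx = -3145.
L_6 ≈ -2500.55556.
Error ≈ -3145 − (-2500.55556) ≈ -644.444.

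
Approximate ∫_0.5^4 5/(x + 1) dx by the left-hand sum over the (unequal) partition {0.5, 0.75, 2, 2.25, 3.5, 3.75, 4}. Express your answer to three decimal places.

Subinterval widths: 0.25, 1.25, 0.25, 1.25, 0.25, 0.25.
Left endpoints: 0.5, 0.75, 2, 2.25, 3.5, 3.75.
f(0.5) = 10/3, f(0.75) = 20/7, f(2) = 5/3, f(2.25) = 20/13, f(3.5) = 10/9, f(3.75) = 20/19.
Sum = Σ Δx_i · f(x_i).
Sum ≈ 7.285.

7.285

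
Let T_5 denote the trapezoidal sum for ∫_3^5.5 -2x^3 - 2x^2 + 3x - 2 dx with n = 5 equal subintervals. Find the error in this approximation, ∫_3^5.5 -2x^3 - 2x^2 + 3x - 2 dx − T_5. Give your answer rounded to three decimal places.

Exact integral: ∫_3^5.5 f(x) dx ≈ -483.07292.
T_5 = -485.9375.
Error ≈ -483.07292 − (-485.9375) ≈ 2.865.

2.865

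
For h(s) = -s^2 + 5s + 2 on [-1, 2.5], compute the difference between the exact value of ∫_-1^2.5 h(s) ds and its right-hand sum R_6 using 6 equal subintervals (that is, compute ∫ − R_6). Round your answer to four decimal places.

Exact integral: ∫_-1^2.5 h(s) ds ≈ 14.583333.
R_6 ≈ 17.957755.
Error ≈ 14.583333 − 17.957755 ≈ -3.3744.

-3.3744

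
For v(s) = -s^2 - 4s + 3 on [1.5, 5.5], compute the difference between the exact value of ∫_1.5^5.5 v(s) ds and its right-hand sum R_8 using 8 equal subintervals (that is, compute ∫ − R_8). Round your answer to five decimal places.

11.16667

Exact integral: ∫_1.5^5.5 v(s) ds ≈ -98.3333333.
R_8 = -109.5.
Error ≈ -98.3333333 − (-109.5) ≈ 11.16667.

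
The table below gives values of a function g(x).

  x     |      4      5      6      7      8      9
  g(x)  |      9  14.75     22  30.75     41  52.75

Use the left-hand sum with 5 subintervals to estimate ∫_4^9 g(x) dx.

Δx = 1.
Sum = 1·[9 + 14.75 + 22 + 30.75 + 41] = 117.5.

117.5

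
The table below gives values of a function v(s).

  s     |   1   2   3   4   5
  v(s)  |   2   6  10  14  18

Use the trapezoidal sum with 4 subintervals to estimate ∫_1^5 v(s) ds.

40

Δs = 1.
T_4 = (1/2)·[2 + 2·6 + 2·10 + 2·14 + 18] = 40.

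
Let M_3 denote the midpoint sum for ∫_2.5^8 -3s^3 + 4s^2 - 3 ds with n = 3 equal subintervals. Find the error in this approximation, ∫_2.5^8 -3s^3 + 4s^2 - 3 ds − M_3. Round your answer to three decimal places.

Exact integral: ∫_2.5^8 f(s) ds ≈ -2397.36979.
M_3 ≈ -2330.74277.
Error ≈ -2397.36979 − (-2330.74277) ≈ -66.627.

-66.627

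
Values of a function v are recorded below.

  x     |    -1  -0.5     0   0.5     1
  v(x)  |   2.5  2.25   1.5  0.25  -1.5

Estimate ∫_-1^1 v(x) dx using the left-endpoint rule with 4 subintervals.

3.25

Δx = 0.5.
Sum = 0.5·[2.5 + 2.25 + 1.5 + 0.25] = 3.25.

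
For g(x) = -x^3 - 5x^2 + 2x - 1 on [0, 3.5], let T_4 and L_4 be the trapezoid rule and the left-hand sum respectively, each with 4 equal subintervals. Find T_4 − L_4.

T_4 ≈ -104.80176.
L_4 ≈ -62.30957.
T_4 − L_4 = -42.4921875.

-42.4921875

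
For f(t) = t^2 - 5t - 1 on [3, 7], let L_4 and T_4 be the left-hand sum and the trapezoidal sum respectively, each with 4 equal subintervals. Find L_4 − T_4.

L_4 = -8.
T_4 = 2.
L_4 − T_4 = -10.

-10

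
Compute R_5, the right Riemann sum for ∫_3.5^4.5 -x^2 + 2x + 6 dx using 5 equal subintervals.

Δx = (4.5 − 3.5)/5 = 0.2.
Right endpoints: 3.7, 3.9, 4.1, 4.3, 4.5.
f(3.7) = -0.29, f(3.9) = -1.41, f(4.1) = -2.61, f(4.3) = -3.89, f(4.5) = -5.25.
Sum = Δx · [f(3.7) + f(3.9) + f(4.1) + f(4.3) + f(4.5)].
Sum = -2.69.

-2.69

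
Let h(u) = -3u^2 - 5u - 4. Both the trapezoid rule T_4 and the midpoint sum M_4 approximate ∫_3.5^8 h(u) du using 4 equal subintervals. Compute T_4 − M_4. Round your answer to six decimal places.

-4.271484

T_4 = -619.34765625.
M_4 ≈ -615.07617188.
T_4 − M_4 ≈ -4.271484.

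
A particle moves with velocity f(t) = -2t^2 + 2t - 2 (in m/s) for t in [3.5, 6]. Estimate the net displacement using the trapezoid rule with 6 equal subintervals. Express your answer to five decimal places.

-96.81134

Δt = (6 − 3.5)/6 = 5/12.
f(3.5) = -19.5, f(47/12) = -1789/72, f(13/3) = -278/9, f(4.75) = -37.625, f(31/6) = -811/18, f(67/12) = -3829/72, f(6) = -62.
T_6 = (Δt/2)·[f(t_0) + 2f(t_1) + ... + 2f(t_{5}) + f(t_6)].
Sum ≈ -96.81134.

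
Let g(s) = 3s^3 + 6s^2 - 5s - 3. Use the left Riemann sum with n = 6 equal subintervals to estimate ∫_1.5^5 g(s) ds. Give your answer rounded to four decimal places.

Δs = (5 − 1.5)/6 = 7/12.
Left endpoints: 1.5, 25/12, 8/3, 3.25, 23/6, 53/12.
g(1.5) = 13.125, g(25/12) = 22897/576, g(8/3) = 749/9, g(3.25) = 147.109375, g(23/6) = 16919/72, g(53/12) = 201845/576.
Sum = Δs · [g(1.5) + g(25/12) + g(8/3) + ...].
Sum ≈ 506.6949.

506.6949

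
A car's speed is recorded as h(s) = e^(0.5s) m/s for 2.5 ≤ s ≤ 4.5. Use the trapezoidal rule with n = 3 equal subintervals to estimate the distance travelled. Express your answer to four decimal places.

Δs = (4.5 − 2.5)/3 = 2/3.
h(2.5) ≈ 3.4903, h(19/6) ≈ 4.8712, h(23/6) ≈ 6.7983, h(4.5) ≈ 9.4877.
T_3 = (Δs/2)·[h(s_0) + 2h(s_1) + 2h(s_2) + h(s_3)].
Sum ≈ 12.1056.

12.1056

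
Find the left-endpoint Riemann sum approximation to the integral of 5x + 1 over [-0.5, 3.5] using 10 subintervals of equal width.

Δx = (3.5 − (-0.5))/10 = 0.4.
Left endpoints: -0.5, -0.1, 0.3, 0.7, 1.1, 1.5, 1.9, 2.3, 2.7, 3.1.
f(-0.5) = -1.5, f(-0.1) = 0.5, f(0.3) = 2.5, f(0.7) = 4.5, f(1.1) = 6.5, f(1.5) = 8.5, f(1.9) = 10.5, f(2.3) = 12.5, f(2.7) = 14.5, f(3.1) = 16.5.
Sum = Δx · [f(-0.5) + f(-0.1) + f(0.3) + ...].
Sum = 30.

30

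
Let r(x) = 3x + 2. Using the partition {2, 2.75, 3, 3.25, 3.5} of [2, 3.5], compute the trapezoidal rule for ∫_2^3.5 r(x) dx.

15.375

Subinterval widths: 0.75, 0.25, 0.25, 0.25.
r(2) = 8, r(2.75) = 10.25, r(3) = 11, r(3.25) = 11.75, r(3.5) = 12.5.
On each subinterval the trapezoid contributes (Δx_i/2)·[r(x_{i-1}) + r(x_i)].
Sum = 15.375.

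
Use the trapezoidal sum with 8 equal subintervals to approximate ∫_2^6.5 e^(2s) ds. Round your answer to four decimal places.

244029.2199

Δs = (6.5 − 2)/8 = 0.5625.
f(2) ≈ 54.5982, f(2.5625) ≈ 168.1741, f(3.125) ≈ 518.0128, f(3.6875) ≈ 1595.5918, f(4.25) ≈ 4914.7688, f(4.8125) ≈ 15138.5538, f(5.375) ≈ 46630.0285, f(5.9375) ≈ 143630.5993, f(6.5) ≈ 442413.3920.
T_8 = (Δs/2)·[f(s_0) + 2f(s_1) + ... + 2f(s_{7}) + f(s_8)].
Sum ≈ 244029.2199.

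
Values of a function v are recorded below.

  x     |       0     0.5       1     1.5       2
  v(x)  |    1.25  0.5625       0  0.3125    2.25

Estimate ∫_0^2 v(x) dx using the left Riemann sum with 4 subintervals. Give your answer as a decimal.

Δx = 0.5.
Sum = 0.5·[1.25 + 0.5625 + 0 + 0.3125] = 1.0625.

1.0625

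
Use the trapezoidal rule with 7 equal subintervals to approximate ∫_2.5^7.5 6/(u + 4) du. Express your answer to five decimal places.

3.42737

Δu = (7.5 − 2.5)/7 = 5/7.
f(2.5) = 12/13, f(45/14) = 84/101, f(55/14) = 28/37, f(65/14) = 84/121, f(75/14) = 84/131, f(85/14) = 28/47, f(95/14) = 84/151, f(7.5) = 12/23.
T_7 = (Δu/2)·[f(u_0) + 2f(u_1) + ... + 2f(u_{6}) + f(u_7)].
Sum ≈ 3.42737.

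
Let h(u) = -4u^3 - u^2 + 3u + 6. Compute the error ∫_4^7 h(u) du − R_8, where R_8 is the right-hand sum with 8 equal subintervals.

Exact integral: ∫_4^7 h(u) du = -2170.5.
R_8 = -2388.9609375.
Error = -2170.5 − (-2388.9609375) = 218.4609375.

218.4609375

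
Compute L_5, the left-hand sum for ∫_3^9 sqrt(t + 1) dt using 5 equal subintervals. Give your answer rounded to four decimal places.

15.0402

Δt = (9 − 3)/5 = 1.2.
Left endpoints: 3, 4.2, 5.4, 6.6, 7.8.
f(3) ≈ 2.0000, f(4.2) ≈ 2.2804, f(5.4) ≈ 2.5298, f(6.6) ≈ 2.7568, f(7.8) ≈ 2.9665.
Sum = Δt · [f(3) + f(4.2) + f(5.4) + f(6.6) + f(7.8)].
Sum ≈ 15.0402.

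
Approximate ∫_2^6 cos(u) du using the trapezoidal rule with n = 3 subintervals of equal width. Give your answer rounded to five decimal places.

Δu = (6 − 2)/3 = 4/3.
f(2) ≈ -0.41615, f(10/3) ≈ -0.98167, f(14/3) ≈ -0.04571, f(6) ≈ 0.96017.
T_3 = (Δu/2)·[f(u_0) + 2f(u_1) + 2f(u_2) + f(u_3)].
Sum ≈ -1.00716.

-1.00716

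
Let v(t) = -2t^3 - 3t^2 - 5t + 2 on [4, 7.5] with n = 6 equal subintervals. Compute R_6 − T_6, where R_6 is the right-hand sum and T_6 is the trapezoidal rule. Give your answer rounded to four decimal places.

R_6 ≈ -2162.058160.
T_6 ≈ -1912.974826.
R_6 − T_6 ≈ -249.0833.

-249.0833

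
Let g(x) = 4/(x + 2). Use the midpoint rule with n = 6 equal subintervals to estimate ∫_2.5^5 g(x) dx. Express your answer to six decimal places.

Δx = (5 − 2.5)/6 = 5/12.
Midpoints: 65/24, 3.125, 85/24, 95/24, 4.375, 115/24.
g(65/24) = 96/113, g(3.125) = 32/41, g(85/24) = 96/133, g(95/24) = 96/143, g(4.375) = 32/51, g(115/24) = 96/163.
Sum = Δx · [g(65/24) + g(3.125) + g(85/24) + ...].
Sum ≈ 1.766494.

1.766494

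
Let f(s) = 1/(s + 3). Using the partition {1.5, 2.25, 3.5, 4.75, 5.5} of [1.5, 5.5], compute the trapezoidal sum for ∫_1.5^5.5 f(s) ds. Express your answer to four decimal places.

Subinterval widths: 0.75, 1.25, 1.25, 0.75.
f(1.5) = 2/9, f(2.25) = 4/21, f(3.5) = 2/13, f(4.75) = 4/31, f(5.5) = 2/17.
On each subinterval the trapezoid contributes (Δs_i/2)·[f(s_{i-1}) + f(s_i)].
Sum ≈ 0.6393.

0.6393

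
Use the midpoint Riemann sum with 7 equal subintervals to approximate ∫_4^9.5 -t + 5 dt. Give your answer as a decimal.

-9.625

Δt = (9.5 − 4)/7 = 11/14.
Midpoints: 123/28, 145/28, 167/28, 6.75, 211/28, 233/28, 255/28.
f(123/28) = 17/28, f(145/28) = -5/28, f(167/28) = -27/28, f(6.75) = -1.75, f(211/28) = -71/28, f(233/28) = -93/28, f(255/28) = -115/28.
Sum = Δt · [f(123/28) + f(145/28) + f(167/28) + ...].
Sum = -9.625.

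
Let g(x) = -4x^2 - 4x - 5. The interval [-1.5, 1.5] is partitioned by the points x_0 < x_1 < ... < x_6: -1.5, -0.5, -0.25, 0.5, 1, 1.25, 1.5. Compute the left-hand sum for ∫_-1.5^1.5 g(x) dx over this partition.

-23.5

Subinterval widths: 1, 0.25, 0.75, 0.5, 0.25, 0.25.
Left endpoints: -1.5, -0.5, -0.25, 0.5, 1, 1.25.
g(-1.5) = -8, g(-0.5) = -4, g(-0.25) = -4.25, g(0.5) = -8, g(1) = -13, g(1.25) = -16.25.
Sum = Σ Δx_i · g(x_i).
Sum = -23.5.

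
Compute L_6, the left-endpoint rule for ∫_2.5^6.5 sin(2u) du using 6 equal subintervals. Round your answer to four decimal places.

-0.7240

Δu = (6.5 − 2.5)/6 = 2/3.
Left endpoints: 2.5, 19/6, 23/6, 4.5, 31/6, 35/6.
f(2.5) ≈ -0.9589, f(19/6) ≈ 0.0501, f(23/6) ≈ 0.9825, f(4.5) ≈ 0.4121, f(31/6) ≈ -0.7886, f(35/6) ≈ -0.7831.
Sum = Δu · [f(2.5) + f(19/6) + f(23/6) + ...].
Sum ≈ -0.7240.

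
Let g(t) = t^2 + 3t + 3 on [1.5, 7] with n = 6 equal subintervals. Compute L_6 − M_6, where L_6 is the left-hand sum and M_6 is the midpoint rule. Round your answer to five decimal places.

L_6 ≈ 171.6140046.
M_6 ≈ 199.4482060.
L_6 − M_6 ≈ -27.83420.

-27.83420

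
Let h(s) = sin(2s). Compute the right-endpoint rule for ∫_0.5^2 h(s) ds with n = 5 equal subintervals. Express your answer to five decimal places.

0.33921

Δs = (2 − 0.5)/5 = 0.3.
Right endpoints: 0.8, 1.1, 1.4, 1.7, 2.
h(0.8) ≈ 0.99957, h(1.1) ≈ 0.80850, h(1.4) ≈ 0.33499, h(1.7) ≈ -0.25554, h(2) ≈ -0.75680.
Sum = Δs · [h(0.8) + h(1.1) + h(1.4) + h(1.7) + h(2)].
Sum ≈ 0.33921.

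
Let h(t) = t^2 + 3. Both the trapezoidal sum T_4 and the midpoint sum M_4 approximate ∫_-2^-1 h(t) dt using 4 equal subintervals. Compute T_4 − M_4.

T_4 = 5.34375.
M_4 = 5.328125.
T_4 − M_4 = 0.015625.

0.015625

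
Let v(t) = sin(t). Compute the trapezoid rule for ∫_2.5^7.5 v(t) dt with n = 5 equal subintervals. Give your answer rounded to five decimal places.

-1.05050

Δt = (7.5 − 2.5)/5 = 1.
v(2.5) ≈ 0.59847, v(3.5) ≈ -0.35078, v(4.5) ≈ -0.97753, v(5.5) ≈ -0.70554, v(6.5) ≈ 0.21512, v(7.5) ≈ 0.93800.
T_5 = (Δt/2)·[v(t_0) + 2v(t_1) + ... + 2v(t_{4}) + v(t_5)].
Sum ≈ -1.05050.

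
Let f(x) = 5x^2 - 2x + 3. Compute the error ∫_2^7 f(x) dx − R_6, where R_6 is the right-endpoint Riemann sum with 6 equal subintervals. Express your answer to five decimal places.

-92.47685

Exact integral: ∫_2^7 f(x) dx ≈ 528.3333333.
R_6 ≈ 620.8101852.
Error ≈ 528.3333333 − 620.8101852 ≈ -92.47685.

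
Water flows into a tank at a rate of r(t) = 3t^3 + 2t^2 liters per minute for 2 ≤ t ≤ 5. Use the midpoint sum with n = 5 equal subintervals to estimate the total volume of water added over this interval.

531.735

Δt = (5 − 2)/5 = 0.6.
Midpoints: 2.3, 2.9, 3.5, 4.1, 4.7.
r(2.3) = 47.081, r(2.9) = 89.987, r(3.5) = 153.125, r(4.1) = 240.383, r(4.7) = 355.649.
Sum = Δt · [r(2.3) + r(2.9) + r(3.5) + r(4.1) + r(4.7)].
Sum = 531.735.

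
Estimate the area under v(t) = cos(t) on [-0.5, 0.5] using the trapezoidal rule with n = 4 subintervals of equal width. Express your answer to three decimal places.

Δt = (0.5 − (-0.5))/4 = 0.25.
v(-0.5) ≈ 0.878, v(-0.25) ≈ 0.969, v(0) ≈ 1.000, v(0.25) ≈ 0.969, v(0.5) ≈ 0.878.
T_4 = (Δt/2)·[v(t_0) + 2v(t_1) + 2v(t_2) + 2v(t_3) + v(t_4)].
Sum ≈ 0.954.

0.954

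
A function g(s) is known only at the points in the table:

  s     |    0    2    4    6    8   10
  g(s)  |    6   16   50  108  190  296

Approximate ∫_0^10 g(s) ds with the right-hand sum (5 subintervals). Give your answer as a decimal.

1320

Δs = 2.
Sum = 2·[16 + 50 + 108 + 190 + 296] = 1320.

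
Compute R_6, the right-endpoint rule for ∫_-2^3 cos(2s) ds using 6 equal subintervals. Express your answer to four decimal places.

0.2802

Δs = (3 − (-2))/6 = 5/6.
Right endpoints: -7/6, -1/3, 0.5, 4/3, 13/6, 3.
f(-7/6) ≈ -0.6908, f(-1/3) ≈ 0.7859, f(0.5) ≈ 0.5403, f(4/3) ≈ -0.8893, f(13/6) ≈ -0.3700, f(3) ≈ 0.9602.
Sum = Δs · [f(-7/6) + f(-1/3) + f(0.5) + ...].
Sum ≈ 0.2802.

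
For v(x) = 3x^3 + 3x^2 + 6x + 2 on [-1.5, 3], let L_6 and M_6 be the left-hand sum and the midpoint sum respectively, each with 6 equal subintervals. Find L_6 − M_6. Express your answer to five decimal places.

-45.72070

L_6 = 68.80078125.
M_6 ≈ 114.5214844.
L_6 − M_6 ≈ -45.72070.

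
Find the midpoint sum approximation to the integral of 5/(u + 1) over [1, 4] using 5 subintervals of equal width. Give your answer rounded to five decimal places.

4.56598

Δu = (4 − 1)/5 = 0.6.
Midpoints: 1.3, 1.9, 2.5, 3.1, 3.7.
f(1.3) = 50/23, f(1.9) = 50/29, f(2.5) = 10/7, f(3.1) = 50/41, f(3.7) = 50/47.
Sum = Δu · [f(1.3) + f(1.9) + f(2.5) + f(3.1) + f(3.7)].
Sum ≈ 4.56598.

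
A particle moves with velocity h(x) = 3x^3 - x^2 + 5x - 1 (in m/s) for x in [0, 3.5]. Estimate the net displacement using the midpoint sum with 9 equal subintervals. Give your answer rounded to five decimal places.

124.72958

Δx = (3.5 − 0)/9 = 7/18.
Midpoints: 7/36, 7/12, 35/36, 49/36, 1.75, 77/36, 91/36, 35/12, 119/36.
h(7/36) = -677/15552, h(7/12) = 2.171875, h(35/36) = 88223/15552, h(49/36) = 179125/15552, h(1.75) = 20.765625, h(77/36) = 536153/15552, h(91/36) = 835207/15552, h(35/12) = 45799/576, h(119/36) = 1756715/15552.
Sum = Δx · [h(7/36) + h(7/12) + h(35/36) + ...].
Sum ≈ 124.72958.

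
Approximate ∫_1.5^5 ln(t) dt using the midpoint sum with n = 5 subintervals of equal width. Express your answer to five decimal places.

3.94836

Δt = (5 − 1.5)/5 = 0.7.
Midpoints: 1.85, 2.55, 3.25, 3.95, 4.65.
f(1.85) ≈ 0.61519, f(2.55) ≈ 0.93609, f(3.25) ≈ 1.17865, f(3.95) ≈ 1.37372, f(4.65) ≈ 1.53687.
Sum = Δt · [f(1.85) + f(2.55) + f(3.25) + f(3.95) + f(4.65)].
Sum ≈ 3.94836.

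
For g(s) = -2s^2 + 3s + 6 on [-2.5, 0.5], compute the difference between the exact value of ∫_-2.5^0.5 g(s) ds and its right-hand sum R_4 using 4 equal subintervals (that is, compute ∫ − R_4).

-7.3125

Exact integral: ∫_-2.5^0.5 g(s) ds = -1.5.
R_4 = 5.8125.
Error = -1.5 − 5.8125 = -7.3125.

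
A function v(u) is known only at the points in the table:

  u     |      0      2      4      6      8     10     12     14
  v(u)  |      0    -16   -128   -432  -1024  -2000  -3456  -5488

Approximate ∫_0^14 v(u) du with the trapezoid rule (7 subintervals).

Δu = 2.
T_7 = (2/2)·[0 + 2·(-16) + 2·(-128) + 2·(-432) + 2·(-1024) + 2·(-2000) + 2·(-3456) + (-5488)] = -19600.

-19600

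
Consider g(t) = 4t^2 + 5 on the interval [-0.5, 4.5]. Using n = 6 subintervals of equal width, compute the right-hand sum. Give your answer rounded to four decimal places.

Δt = (4.5 − (-0.5))/6 = 5/6.
Right endpoints: 1/3, 7/6, 2, 17/6, 11/3, 4.5.
g(1/3) = 49/9, g(7/6) = 94/9, g(2) = 21, g(17/6) = 334/9, g(11/3) = 529/9, g(4.5) = 86.
Sum = Δt · [g(1/3) + g(7/6) + g(2) + ...].
Sum ≈ 182.3148.

182.3148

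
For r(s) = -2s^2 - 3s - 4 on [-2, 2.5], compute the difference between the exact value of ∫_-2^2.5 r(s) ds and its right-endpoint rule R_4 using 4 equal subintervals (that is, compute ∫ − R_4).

12.0234375

Exact integral: ∫_-2^2.5 r(s) ds = -37.125.
R_4 = -49.1484375.
Error = -37.125 − (-49.1484375) = 12.0234375.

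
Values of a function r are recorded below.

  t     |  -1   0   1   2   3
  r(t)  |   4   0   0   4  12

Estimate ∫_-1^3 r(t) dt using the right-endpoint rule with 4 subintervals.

16

Δt = 1.
Sum = 1·[0 + 0 + 4 + 12] = 16.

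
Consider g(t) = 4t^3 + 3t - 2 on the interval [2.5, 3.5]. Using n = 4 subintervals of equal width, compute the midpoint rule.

Δt = (3.5 − 2.5)/4 = 0.25.
Midpoints: 2.625, 2.875, 3.125, 3.375.
g(2.625) = 78.2265625, g(2.875) = 101.6796875, g(3.125) = 129.4453125, g(3.375) = 161.8984375.
Sum = Δt · [g(2.625) + g(2.875) + g(3.125) + g(3.375)].
Sum = 117.8125.

117.8125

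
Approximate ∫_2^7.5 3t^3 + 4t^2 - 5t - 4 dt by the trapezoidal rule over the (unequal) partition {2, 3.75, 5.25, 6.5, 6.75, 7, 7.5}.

2832.265625

Subinterval widths: 1.75, 1.5, 1.25, 0.25, 0.25, 0.5.
f(2) = 26, f(3.75) = 191.703125, f(5.25) = 514.109375, f(6.5) = 956.375, f(6.75) = 1067.140625, f(7) = 1186, f(7.5) = 1449.125.
On each subinterval the trapezoid contributes (Δt_i/2)·[f(t_{i-1}) + f(t_i)].
Sum = 2832.265625.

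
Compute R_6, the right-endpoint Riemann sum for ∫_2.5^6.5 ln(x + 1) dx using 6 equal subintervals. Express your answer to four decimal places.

Δx = (6.5 − 2.5)/6 = 2/3.
Right endpoints: 19/6, 23/6, 4.5, 31/6, 35/6, 6.5.
f(19/6) ≈ 1.4271, f(23/6) ≈ 1.5755, f(4.5) ≈ 1.7047, f(31/6) ≈ 1.8192, f(35/6) ≈ 1.9218, f(6.5) ≈ 2.0149.
Sum = Δx · [f(19/6) + f(23/6) + f(4.5) + ...].
Sum ≈ 6.9755.

6.9755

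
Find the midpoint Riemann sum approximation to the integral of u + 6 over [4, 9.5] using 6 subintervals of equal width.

70.125

Δu = (9.5 − 4)/6 = 11/12.
Midpoints: 107/24, 5.375, 151/24, 173/24, 8.125, 217/24.
f(107/24) = 251/24, f(5.375) = 11.375, f(151/24) = 295/24, f(173/24) = 317/24, f(8.125) = 14.125, f(217/24) = 361/24.
Sum = Δu · [f(107/24) + f(5.375) + f(151/24) + ...].
Sum = 70.125.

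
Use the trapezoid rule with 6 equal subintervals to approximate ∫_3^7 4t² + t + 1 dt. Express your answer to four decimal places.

446.5185

Δt = (7 − 3)/6 = 2/3.
f(3) = 40, f(11/3) = 526/9, f(13/3) = 724/9, f(5) = 106, f(17/3) = 1216/9, f(19/3) = 1510/9, f(7) = 204.
T_6 = (Δt/2)·[f(t_0) + 2f(t_1) + ... + 2f(t_{5}) + f(t_6)].
Sum ≈ 446.5185.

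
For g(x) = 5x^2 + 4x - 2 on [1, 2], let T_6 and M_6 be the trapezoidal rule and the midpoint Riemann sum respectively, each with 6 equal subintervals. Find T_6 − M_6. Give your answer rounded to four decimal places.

0.0347

T_6 ≈ 15.689815.
M_6 ≈ 15.655093.
T_6 − M_6 ≈ 0.0347.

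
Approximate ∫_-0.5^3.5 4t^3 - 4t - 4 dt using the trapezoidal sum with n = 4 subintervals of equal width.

122

Δt = (3.5 − (-0.5))/4 = 1.
f(-0.5) = -2.5, f(0.5) = -5.5, f(1.5) = 3.5, f(2.5) = 48.5, f(3.5) = 153.5.
T_4 = (Δt/2)·[f(t_0) + 2f(t_1) + 2f(t_2) + 2f(t_3) + f(t_4)].
Sum = 122.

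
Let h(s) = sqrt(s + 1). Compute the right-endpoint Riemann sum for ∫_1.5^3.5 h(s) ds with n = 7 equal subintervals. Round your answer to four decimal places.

3.8054

Δs = (3.5 − 1.5)/7 = 2/7.
Right endpoints: 25/14, 29/14, 33/14, 37/14, 41/14, 45/14, 3.5.
h(25/14) ≈ 1.6690, h(29/14) ≈ 1.7525, h(33/14) ≈ 1.8323, h(37/14) ≈ 1.9086, h(41/14) ≈ 1.9821, h(45/14) ≈ 2.0529, h(3.5) ≈ 2.1213.
Sum = Δs · [h(25/14) + h(29/14) + h(33/14) + ...].
Sum ≈ 3.8054.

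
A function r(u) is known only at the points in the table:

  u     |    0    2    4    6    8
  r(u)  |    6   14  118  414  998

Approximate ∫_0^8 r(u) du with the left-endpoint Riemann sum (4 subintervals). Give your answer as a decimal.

Δu = 2.
Sum = 2·[6 + 14 + 118 + 414] = 1104.

1104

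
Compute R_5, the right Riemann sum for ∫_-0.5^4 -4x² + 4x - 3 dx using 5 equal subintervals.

Δx = (4 − (-0.5))/5 = 0.9.
Right endpoints: 0.4, 1.3, 2.2, 3.1, 4.
f(0.4) = -2.04, f(1.3) = -4.56, f(2.2) = -13.56, f(3.1) = -29.04, f(4) = -51.
Sum = Δx · [f(0.4) + f(1.3) + f(2.2) + f(3.1) + f(4)].
Sum = -90.18.

-90.18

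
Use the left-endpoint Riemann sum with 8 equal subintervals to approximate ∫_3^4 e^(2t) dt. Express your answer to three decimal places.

Δt = (4 − 3)/8 = 0.125.
Left endpoints: 3, 3.125, 3.25, 3.375, 3.5, 3.625, 3.75, 3.875.
f(3) ≈ 403.429, f(3.125) ≈ 518.013, f(3.25) ≈ 665.142, f(3.375) ≈ 854.059, f(3.5) ≈ 1096.633, f(3.625) ≈ 1408.105, f(3.75) ≈ 1808.042, f(3.875) ≈ 2321.572.
Sum = Δt · [f(3) + f(3.125) + f(3.25) + ...].
Sum ≈ 1134.374.

1134.374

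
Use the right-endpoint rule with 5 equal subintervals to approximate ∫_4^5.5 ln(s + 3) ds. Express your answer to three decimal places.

Δs = (5.5 − 4)/5 = 0.3.
Right endpoints: 4.3, 4.6, 4.9, 5.2, 5.5.
f(4.3) ≈ 1.988, f(4.6) ≈ 2.028, f(4.9) ≈ 2.067, f(5.2) ≈ 2.104, f(5.5) ≈ 2.140.
Sum = Δs · [f(4.3) + f(4.6) + f(4.9) + f(5.2) + f(5.5)].
Sum ≈ 3.098.

3.098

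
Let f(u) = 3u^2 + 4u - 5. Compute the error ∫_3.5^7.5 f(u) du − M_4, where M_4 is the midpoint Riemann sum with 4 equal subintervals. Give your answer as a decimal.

Exact integral: ∫_3.5^7.5 f(u) du = 447.
M_4 = 446.
Error = 447 − 446 = 1.

1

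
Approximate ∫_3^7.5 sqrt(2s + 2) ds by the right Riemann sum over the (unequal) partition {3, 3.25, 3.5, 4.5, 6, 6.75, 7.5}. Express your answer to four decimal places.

16.4531

Subinterval widths: 0.25, 0.25, 1, 1.5, 0.75, 0.75.
Right endpoints: 3.25, 3.5, 4.5, 6, 6.75, 7.5.
f(3.25) ≈ 2.9155, f(3.5) ≈ 3.0000, f(4.5) ≈ 3.3166, f(6) ≈ 3.7417, f(6.75) ≈ 3.9370, f(7.5) ≈ 4.1231.
Sum = Σ Δs_i · f(s_i).
Sum ≈ 16.4531.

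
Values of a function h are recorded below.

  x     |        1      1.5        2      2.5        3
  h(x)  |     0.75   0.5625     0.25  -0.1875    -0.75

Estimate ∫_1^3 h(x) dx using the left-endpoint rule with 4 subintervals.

0.6875

Δx = 0.5.
Sum = 0.5·[0.75 + 0.5625 + 0.25 + (-0.1875)] = 0.6875.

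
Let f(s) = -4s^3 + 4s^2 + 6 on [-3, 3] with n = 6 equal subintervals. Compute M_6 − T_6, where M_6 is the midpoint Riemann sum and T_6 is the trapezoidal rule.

-6

M_6 = 106.
T_6 = 112.
M_6 − T_6 = -6.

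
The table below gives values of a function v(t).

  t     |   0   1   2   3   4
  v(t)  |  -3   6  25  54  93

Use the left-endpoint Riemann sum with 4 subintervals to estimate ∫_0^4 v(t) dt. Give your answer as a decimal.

82

Δt = 1.
Sum = 1·[(-3) + 6 + 25 + 54] = 82.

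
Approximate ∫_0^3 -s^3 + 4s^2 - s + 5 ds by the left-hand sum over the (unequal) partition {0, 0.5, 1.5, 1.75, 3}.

22.83203125

Subinterval widths: 0.5, 1, 0.25, 1.25.
Left endpoints: 0, 0.5, 1.5, 1.75.
f(0) = 5, f(0.5) = 5.375, f(1.5) = 9.125, f(1.75) = 10.140625.
Sum = Σ Δs_i · f(s_i).
Sum = 22.83203125.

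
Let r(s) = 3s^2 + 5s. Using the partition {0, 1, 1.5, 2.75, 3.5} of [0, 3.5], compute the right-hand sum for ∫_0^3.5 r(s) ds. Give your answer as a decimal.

101.359375

Subinterval widths: 1, 0.5, 1.25, 0.75.
Right endpoints: 1, 1.5, 2.75, 3.5.
r(1) = 8, r(1.5) = 14.25, r(2.75) = 36.4375, r(3.5) = 54.25.
Sum = Σ Δs_i · r(s_i).
Sum = 101.359375.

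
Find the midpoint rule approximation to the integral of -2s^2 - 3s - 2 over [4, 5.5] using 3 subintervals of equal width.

Δs = (5.5 − 4)/3 = 0.5.
Midpoints: 4.25, 4.75, 5.25.
f(4.25) = -50.875, f(4.75) = -61.375, f(5.25) = -72.875.
Sum = Δs · [f(4.25) + f(4.75) + f(5.25)].
Sum = -92.5625.

-92.5625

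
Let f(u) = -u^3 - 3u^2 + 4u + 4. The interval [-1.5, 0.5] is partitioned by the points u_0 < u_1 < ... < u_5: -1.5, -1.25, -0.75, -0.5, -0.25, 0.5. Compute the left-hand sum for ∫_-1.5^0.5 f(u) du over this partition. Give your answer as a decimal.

-0.8125

Subinterval widths: 0.25, 0.5, 0.25, 0.25, 0.75.
Left endpoints: -1.5, -1.25, -0.75, -0.5, -0.25.
f(-1.5) = -5.375, f(-1.25) = -3.734375, f(-0.75) = -0.265625, f(-0.5) = 1.375, f(-0.25) = 2.828125.
Sum = Σ Δu_i · f(u_i).
Sum = -0.8125.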